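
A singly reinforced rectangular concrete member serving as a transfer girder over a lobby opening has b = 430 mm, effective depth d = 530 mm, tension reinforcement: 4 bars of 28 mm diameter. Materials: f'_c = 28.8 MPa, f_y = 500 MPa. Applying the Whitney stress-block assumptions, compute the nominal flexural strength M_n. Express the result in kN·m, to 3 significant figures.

A_s = 4 × 616 = 2464 mm².
T = A_s f_y = 2464 × 500 = 1232000 N = 1232 kN.
From C = T: a = T/(0.85 f'_c b) = 1232000/(0.85 × 28.8 × 430) = 117.04 mm.
M_n = T(d − a/2) = 1232 kN × (530 − 58.52) mm = 580.86 kN·m.

M_n ≈ 581 kN·m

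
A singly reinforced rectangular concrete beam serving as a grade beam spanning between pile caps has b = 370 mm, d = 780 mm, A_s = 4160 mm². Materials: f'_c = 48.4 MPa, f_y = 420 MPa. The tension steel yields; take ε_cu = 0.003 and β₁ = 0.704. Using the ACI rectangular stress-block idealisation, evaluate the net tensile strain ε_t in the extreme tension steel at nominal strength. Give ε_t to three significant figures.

a = A_s f_y/(0.85 f'_c b) = 114.78 mm.
β₁ = 0.704, so c = a/β₁ = 114.78/0.704 = 163.04 mm.
From the linear strain diagram with ε_cu = 0.003: ε_t = 0.003 (d − c)/c = 0.003 × (780 − 163.04)/163.04 = 0.0114.
Since ε_t ≥ 0.005, the section is tension-controlled.

ε_t ≈ 0.0114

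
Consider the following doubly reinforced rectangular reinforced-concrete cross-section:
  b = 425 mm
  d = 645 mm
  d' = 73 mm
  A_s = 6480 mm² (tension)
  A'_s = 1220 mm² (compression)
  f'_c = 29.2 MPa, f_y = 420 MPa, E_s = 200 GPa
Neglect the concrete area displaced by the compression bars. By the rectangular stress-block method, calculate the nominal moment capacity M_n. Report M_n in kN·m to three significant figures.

Assume both tension and compression steel yield.
Net tension couple steel: A_s − A'_s = 5260 mm².
a = (A_s − A'_s) f_y / (0.85 f'_c b) = 2209200/(0.85 × 29.2 × 425) = 209.43 mm.
c = a/β₁ = 209.43/0.841 = 249.02 mm; ε'_s = 0.003(c − d')/c = 0.0021 ≥ f_y/E_s = 0.0021, so compression steel does yield.
M_n = (A_s − A'_s) f_y (d − a/2) + A'_s f_y (d − d') = [2209200 × (645 − 104.715) + 512400 × (645 − 73)] × 10⁻⁶ = 1193.60 + 293.09 = 1486.69 kN·m.

M_n ≈ 1490 kN·m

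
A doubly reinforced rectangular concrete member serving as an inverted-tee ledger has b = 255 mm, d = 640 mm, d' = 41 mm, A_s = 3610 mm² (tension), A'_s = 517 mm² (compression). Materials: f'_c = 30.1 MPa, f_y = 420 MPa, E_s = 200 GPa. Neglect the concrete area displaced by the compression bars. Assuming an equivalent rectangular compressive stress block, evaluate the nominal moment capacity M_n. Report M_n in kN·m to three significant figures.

Assume both tension and compression steel yield.
Net tension couple steel: A_s − A'_s = 3093 mm².
a = (A_s − A'_s) f_y / (0.85 f'_c b) = 1299060/(0.85 × 30.1 × 255) = 199.11 mm.
c = a/β₁ = 199.11/0.835 = 238.46 mm; ε'_s = 0.003(c − d')/c = 0.0025 ≥ f_y/E_s = 0.0021, so compression steel does yield.
M_n = (A_s − A'_s) f_y (d − a/2) + A'_s f_y (d − d') = [1299060 × (640 − 99.555) + 217140 × (640 − 41)] × 10⁻⁶ = 702.07 + 130.07 = 832.14 kN·m.

M_n ≈ 832 kN·m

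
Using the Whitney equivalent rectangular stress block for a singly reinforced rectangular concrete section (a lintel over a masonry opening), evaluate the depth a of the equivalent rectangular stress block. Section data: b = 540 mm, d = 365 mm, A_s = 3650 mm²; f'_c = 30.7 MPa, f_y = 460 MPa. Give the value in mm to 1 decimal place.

a ≈ 119.2 mm

T = A_s f_y = 3650 × 460 = 1679000 N = 1679 kN.
Setting C = 0.85 f'_c a b equal to T: a = 1679000/(0.85 × 30.7 × 540) = 119.2 mm.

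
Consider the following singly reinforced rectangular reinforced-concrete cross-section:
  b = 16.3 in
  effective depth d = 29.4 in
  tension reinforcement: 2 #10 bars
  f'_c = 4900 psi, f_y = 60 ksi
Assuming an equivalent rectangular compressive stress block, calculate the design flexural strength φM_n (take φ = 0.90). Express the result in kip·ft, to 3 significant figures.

φM_n ≈ 323 kip·ft

A_s = 2 × 1.27 = 2.54 in².
T = A_s f_y = 2.54 × 60 = 152.4 kips.
a = T/(0.85 f'_c b) = 152.4/(0.85 × 4.9 × 16.3) = 2.245 in.
M_n = T(d − a/2) = 152.4 × (29.4 − 1.1225) = 4309.5 kip·in = 4309.5/12 = 359.13 kip·ft.
φM_n = 0.90 × 359.13 = 323.22 kip·ft.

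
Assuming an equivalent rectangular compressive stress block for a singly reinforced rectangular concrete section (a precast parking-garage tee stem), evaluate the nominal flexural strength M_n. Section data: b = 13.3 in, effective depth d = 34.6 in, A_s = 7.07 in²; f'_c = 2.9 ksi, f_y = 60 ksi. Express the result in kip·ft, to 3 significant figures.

T = A_s f_y = 7.07 × 60 = 424.2 kips.
a = T/(0.85 f'_c b) = 424.2/(0.85 × 2.9 × 13.3) = 12.939 in.
M_n = T(d − a/2) = 424.2 × (34.6 − 6.4695) = 11933.0 kip·in = 11933.0/12 = 994.42 kip·ft.

M_n ≈ 994 kip·ft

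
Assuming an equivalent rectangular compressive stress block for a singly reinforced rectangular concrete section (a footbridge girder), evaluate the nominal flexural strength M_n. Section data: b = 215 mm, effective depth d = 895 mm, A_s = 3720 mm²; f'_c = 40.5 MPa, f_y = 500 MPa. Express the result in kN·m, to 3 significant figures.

T = A_s f_y = 3720 × 500 = 1860000 N = 1860 kN.
From C = T: a = T/(0.85 f'_c b) = 1860000/(0.85 × 40.5 × 215) = 251.30 mm.
M_n = T(d − a/2) = 1860 kN × (895 − 125.65) mm = 1430.99 kN·m.

M_n ≈ 1430 kN·m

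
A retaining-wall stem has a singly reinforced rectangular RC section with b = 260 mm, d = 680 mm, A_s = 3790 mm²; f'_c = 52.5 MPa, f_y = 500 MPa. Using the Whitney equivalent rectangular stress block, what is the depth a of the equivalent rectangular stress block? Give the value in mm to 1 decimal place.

T = A_s f_y = 3790 × 500 = 1895000 N = 1895 kN.
Setting C = 0.85 f'_c a b equal to T: a = 1895000/(0.85 × 52.5 × 260) = 163.3 mm.

a ≈ 163.3 mm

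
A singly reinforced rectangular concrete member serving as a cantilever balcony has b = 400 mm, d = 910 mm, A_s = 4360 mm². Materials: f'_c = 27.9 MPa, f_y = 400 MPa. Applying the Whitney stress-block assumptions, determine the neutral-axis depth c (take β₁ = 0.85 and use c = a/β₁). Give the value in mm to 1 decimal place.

c ≈ 216.3 mm

T = A_s f_y = 4360 × 400 = 1744000 N = 1744 kN.
Setting C = 0.85 f'_c a b equal to T: a = 1744000/(0.85 × 27.9 × 400) = 183.850 mm.
With β₁ = 0.85, c = a/β₁ = 183.850/0.85 = 216.3 mm.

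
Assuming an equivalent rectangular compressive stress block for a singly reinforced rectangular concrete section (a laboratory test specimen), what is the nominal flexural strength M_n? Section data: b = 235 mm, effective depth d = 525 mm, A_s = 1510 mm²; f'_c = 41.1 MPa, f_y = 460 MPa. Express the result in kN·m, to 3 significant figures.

T = A_s f_y = 1510 × 460 = 694600 N = 694.6 kN.
From C = T: a = T/(0.85 f'_c b) = 694600/(0.85 × 41.1 × 235) = 84.61 mm.
M_n = T(d − a/2) = 694.6 kN × (525 − 42.305) mm = 335.28 kN·m.

M_n ≈ 335 kN·m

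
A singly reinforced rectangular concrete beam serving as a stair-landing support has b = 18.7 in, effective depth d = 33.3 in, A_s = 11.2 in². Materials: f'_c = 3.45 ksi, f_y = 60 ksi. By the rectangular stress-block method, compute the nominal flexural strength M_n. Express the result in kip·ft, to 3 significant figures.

T = A_s f_y = 11.2 × 60 = 672 kips.
a = T/(0.85 f'_c b) = 672/(0.85 × 3.45 × 18.7) = 12.254 in.
M_n = T(d − a/2) = 672 × (33.3 − 6.127) = 18260.3 kip·in = 18260.3/12 = 1521.69 kip·ft.

M_n ≈ 1520 kip·ft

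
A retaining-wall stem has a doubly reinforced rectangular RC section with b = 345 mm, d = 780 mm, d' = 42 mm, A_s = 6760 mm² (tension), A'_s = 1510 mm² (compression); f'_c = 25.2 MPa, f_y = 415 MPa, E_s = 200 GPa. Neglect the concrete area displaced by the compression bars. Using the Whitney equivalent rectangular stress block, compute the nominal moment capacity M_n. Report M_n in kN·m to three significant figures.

Assume both tension and compression steel yield.
Net tension couple steel: A_s − A'_s = 5250 mm².
a = (A_s − A'_s) f_y / (0.85 f'_c b) = 2178750/(0.85 × 25.2 × 345) = 294.83 mm.
c = a/β₁ = 294.83/0.85 = 346.86 mm; ε'_s = 0.003(c − d')/c = 0.0026 ≥ f_y/E_s = 0.0021, so compression steel does yield.
M_n = (A_s − A'_s) f_y (d − a/2) + A'_s f_y (d − d') = [2178750 × (780 − 147.415) + 626650 × (780 − 42)] × 10⁻⁶ = 1378.24 + 462.47 = 1840.71 kN·m.

M_n ≈ 1840 kN·m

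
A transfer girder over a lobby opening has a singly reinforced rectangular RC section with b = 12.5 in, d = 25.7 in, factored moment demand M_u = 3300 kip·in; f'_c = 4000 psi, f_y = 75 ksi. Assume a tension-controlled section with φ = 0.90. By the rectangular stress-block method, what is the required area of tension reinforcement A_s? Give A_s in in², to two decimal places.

A_s ≈ 2.05 in²

M_n = M_u/φ = 3300/0.90 = 3666.67 kip·in.
From M_n = 0.85 f'_c a b (d − a/2):
a = d − √(d² − 2M_n/(0.85 f'_c b)) = 25.7 − √(25.7² − 2 × 3666.67/(0.85 × 4 × 12.5)) = 3.611 in.
A_s = 0.85 f'_c a b / f_y = 0.85 × 4 × 3.611 × 12.5 / 75 = 2.046 in².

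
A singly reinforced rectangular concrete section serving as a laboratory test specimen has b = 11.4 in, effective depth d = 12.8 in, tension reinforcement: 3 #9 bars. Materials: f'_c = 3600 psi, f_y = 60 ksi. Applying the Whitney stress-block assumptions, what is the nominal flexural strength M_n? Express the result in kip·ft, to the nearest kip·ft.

M_n ≈ 153 kip·ft

A_s = 3 × 1 = 3 in².
T = A_s f_y = 3 × 60 = 180 kips.
a = T/(0.85 f'_c b) = 180/(0.85 × 3.6 × 11.4) = 5.160 in.
M_n = T(d − a/2) = 180 × (12.8 − 2.58) = 1839.6 kip·in = 1839.6/12 = 153.30 kip·ft.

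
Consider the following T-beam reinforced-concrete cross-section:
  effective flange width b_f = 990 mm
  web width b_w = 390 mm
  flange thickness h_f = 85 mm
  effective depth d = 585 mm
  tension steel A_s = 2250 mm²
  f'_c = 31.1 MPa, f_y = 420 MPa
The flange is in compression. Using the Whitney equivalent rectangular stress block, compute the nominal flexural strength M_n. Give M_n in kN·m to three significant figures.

M_n ≈ 536 kN·m

Tension: T = A_s f_y = 2250 × 420 = 945000 N.
Try a within the flange: a = T/(0.85 f'_c b_f) = 945000/(0.85 × 31.1 × 990) = 36.11 mm.
Since a = 36.11 ≤ h_f = 85 mm, the stress block lies entirely in the flange; analyse as a rectangular beam of width b_f.
M_n = T(d − a/2) = 945000 × (585 − 18.055) = 535.76 × 10⁶ N·mm.
M_n = 535.76 kN·m.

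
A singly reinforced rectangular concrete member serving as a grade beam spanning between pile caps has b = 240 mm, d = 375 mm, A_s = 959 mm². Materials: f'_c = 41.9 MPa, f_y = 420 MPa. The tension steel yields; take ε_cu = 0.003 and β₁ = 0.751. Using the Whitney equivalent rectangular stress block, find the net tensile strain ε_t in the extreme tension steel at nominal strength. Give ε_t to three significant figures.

a = A_s f_y/(0.85 f'_c b) = 47.12 mm.
β₁ = 0.751, so c = a/β₁ = 47.12/0.751 = 62.74 mm.
From the linear strain diagram with ε_cu = 0.003: ε_t = 0.003 (d − c)/c = 0.003 × (375 − 62.74)/62.74 = 0.0149.
Since ε_t ≥ 0.005, the section is tension-controlled.

ε_t ≈ 0.0149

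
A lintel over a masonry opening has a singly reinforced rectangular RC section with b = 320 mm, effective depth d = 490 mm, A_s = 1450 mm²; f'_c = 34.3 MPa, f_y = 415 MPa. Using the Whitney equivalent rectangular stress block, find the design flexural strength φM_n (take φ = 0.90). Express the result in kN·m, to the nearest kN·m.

T = A_s f_y = 1450 × 415 = 601750 N = 601.75 kN.
From C = T: a = T/(0.85 f'_c b) = 601750/(0.85 × 34.3 × 320) = 64.50 mm.
M_n = T(d − a/2) = 601.75 kN × (490 − 32.25) mm = 275.45 kN·m.
φM_n = 0.90 × 275.45 = 247.91 kN·m.

φM_n ≈ 248 kN·m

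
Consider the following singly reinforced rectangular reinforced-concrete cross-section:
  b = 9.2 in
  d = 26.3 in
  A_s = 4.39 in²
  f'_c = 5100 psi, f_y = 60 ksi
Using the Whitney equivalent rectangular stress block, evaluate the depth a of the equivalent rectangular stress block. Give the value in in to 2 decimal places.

T = A_s f_y = 4.39 × 60 = 263.4 kips.
a = T/(0.85 f'_c b) = 263.4/(0.85 × 5.1 × 9.2) = 6.60 in.

a ≈ 6.60 in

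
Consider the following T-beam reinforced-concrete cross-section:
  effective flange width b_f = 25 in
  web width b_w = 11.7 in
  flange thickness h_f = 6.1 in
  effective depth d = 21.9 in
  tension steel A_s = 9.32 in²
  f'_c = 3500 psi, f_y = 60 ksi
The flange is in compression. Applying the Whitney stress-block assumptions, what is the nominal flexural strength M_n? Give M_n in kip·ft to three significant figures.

M_n ≈ 838 kip·ft

Tension: T = A_s f_y = 9.32 × 60 = 559.2 kips.
Try a within the flange: a = T/(0.85 f'_c b_f) = 559.2/(0.85 × 3.5 × 25) = 7.519 in.
a = 7.519 > h_f = 6.1 in: the block extends into the web. Split into flange-overhang and web parts.
C_f = 0.85 f'_c (b_f − b_w) h_f = 0.85 × 3.5 × (25 − 11.7) × 6.1 = 241.4 kips.
Remaining web compression depth: a_w = (T − C_f)/(0.85 f'_c b_w) = (559.2 − 241.4)/(0.85 × 3.5 × 11.7) = 9.130 in.
M_n = C_f(d − h_f/2) + (T − C_f)(d − a_w/2) = 241.4 × (21.9 − 3.05) + 317.8 × (21.9 − 4.565) = 4550.4 + 5509.1 = 10059.5 kip·in.
M_n = 10059.5/12 = 838.29 kip·ft.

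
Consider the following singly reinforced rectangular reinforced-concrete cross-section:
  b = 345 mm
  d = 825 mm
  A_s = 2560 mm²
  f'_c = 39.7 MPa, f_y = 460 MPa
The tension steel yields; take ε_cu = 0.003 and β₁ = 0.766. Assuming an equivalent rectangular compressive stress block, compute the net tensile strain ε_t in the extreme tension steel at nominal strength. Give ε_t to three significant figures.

a = A_s f_y/(0.85 f'_c b) = 101.15 mm.
β₁ = 0.766, so c = a/β₁ = 101.15/0.766 = 132.05 mm.
From the linear strain diagram with ε_cu = 0.003: ε_t = 0.003 (d − c)/c = 0.003 × (825 − 132.05)/132.05 = 0.0157.
Since ε_t ≥ 0.005, the section is tension-controlled.

ε_t ≈ 0.0157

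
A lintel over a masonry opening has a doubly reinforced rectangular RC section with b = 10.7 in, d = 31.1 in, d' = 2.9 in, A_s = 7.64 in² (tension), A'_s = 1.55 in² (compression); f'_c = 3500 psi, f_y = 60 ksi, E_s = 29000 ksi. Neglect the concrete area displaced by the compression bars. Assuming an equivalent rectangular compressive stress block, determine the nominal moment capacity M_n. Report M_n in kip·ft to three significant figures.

Assume both steels yield.
a = (A_s − A'_s) f_y/(0.85 f'_c b) = (7.64 − 1.55) × 60/(0.85 × 3.5 × 10.7) = 11.479 in.
c = a/β₁ = 11.479/0.85 = 13.505 in; ε'_s = 0.003(c − d')/c = 0.0024 ≥ ε_y = 0.0021, so the compression steel yields.
M_n = (A_s − A'_s) f_y (d − a/2) + A'_s f_y (d − d') = 365.4 × (31.1 − 5.7395) + 93 × (31.1 − 2.9) = 9266.7 + 2622.6 = 11889.3 kip·in = 11889.3/12 = 990.78 kip·ft.

M_n ≈ 991 kip·ft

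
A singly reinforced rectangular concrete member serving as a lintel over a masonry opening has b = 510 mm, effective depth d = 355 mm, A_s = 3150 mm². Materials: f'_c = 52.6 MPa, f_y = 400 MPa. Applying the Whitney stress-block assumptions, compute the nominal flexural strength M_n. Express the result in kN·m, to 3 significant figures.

M_n ≈ 412 kN·m

T = A_s f_y = 3150 × 400 = 1260000 N = 1260 kN.
From C = T: a = T/(0.85 f'_c b) = 1260000/(0.85 × 52.6 × 510) = 55.26 mm.
M_n = T(d − a/2) = 1260 kN × (355 − 27.63) mm = 412.49 kN·m.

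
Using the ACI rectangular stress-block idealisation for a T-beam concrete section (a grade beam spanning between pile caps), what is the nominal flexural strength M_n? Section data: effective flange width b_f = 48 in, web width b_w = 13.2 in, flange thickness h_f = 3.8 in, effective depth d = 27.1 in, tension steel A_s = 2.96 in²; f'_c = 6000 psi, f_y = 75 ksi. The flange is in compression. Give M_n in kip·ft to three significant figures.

M_n ≈ 493 kip·ft

Tension: T = A_s f_y = 2.96 × 75 = 222 kips.
Try a within the flange: a = T/(0.85 f'_c b_f) = 222/(0.85 × 6 × 48) = 0.907 in.
Since a = 0.907 ≤ h_f = 3.8 in, the stress block lies entirely in the flange; analyse as a rectangular beam of width b_f.
M_n = T(d − a/2) = 222 × (27.1 − 0.4535) = 5915.5 kip·in.
M_n = 5915.5/12 = 492.96 kip·ft.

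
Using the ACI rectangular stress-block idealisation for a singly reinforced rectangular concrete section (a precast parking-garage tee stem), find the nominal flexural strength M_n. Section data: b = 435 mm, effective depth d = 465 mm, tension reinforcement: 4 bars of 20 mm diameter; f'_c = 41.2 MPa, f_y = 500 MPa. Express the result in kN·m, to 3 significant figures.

M_n ≈ 279 kN·m

A_s = 4 × 314 = 1256 mm².
T = A_s f_y = 1256 × 500 = 628000 N = 628 kN.
From C = T: a = T/(0.85 f'_c b) = 628000/(0.85 × 41.2 × 435) = 41.22 mm.
M_n = T(d − a/2) = 628 kN × (465 − 20.61) mm = 279.08 kN·m.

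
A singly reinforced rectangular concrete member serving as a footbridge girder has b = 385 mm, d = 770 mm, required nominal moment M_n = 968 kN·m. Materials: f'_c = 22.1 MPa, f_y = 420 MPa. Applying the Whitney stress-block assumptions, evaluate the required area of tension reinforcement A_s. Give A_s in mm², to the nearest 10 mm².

A_s ≈ 3440 mm²

With M_n = 0.85 f'_c a b (d − a/2), solve the quadratic for a:
a = d − √(d² − 2M_n/(0.85 f'_c b)) = 770 − √(770² − 2 × 968×10⁶/(0.85 × 22.1 × 385)) = 199.73 mm.
A_s = 0.85 f'_c a b / f_y = 0.85 × 22.1 × 199.73 × 385 / 420 = 3439.3 mm².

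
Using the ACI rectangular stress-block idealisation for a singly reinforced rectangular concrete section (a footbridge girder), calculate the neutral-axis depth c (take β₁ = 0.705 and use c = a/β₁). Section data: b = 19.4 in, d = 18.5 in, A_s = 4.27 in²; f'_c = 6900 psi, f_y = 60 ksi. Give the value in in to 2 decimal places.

c ≈ 3.19 in

T = A_s f_y = 4.27 × 60 = 256.2 kips.
a = T/(0.85 f'_c b) = 256.2/(0.85 × 6.9 × 19.4) = 2.2517 in.
With β₁ = 0.705, c = a/β₁ = 2.2517/0.705 = 3.19 in.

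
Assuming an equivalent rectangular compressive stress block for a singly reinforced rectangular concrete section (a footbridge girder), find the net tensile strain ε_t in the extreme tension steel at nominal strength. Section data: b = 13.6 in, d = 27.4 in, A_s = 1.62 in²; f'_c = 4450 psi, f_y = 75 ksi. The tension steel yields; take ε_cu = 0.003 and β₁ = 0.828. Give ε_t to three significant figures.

a = A_s f_y/(0.85 f'_c b) = 2.362 in.
β₁ = 0.828, so c = a/β₁ = 2.362/0.828 = 2.853 in.
From the linear strain diagram with ε_cu = 0.003: ε_t = 0.003 (d − c)/c = 0.003 × (27.4 − 2.853)/2.853 = 0.0258.
Since ε_t ≥ 0.005, the section is tension-controlled.

ε_t ≈ 0.0258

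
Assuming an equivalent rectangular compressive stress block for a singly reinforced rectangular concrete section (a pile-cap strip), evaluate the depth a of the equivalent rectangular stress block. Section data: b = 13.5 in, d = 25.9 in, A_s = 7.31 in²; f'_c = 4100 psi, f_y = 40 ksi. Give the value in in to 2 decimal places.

a ≈ 6.21 in

T = A_s f_y = 7.31 × 40 = 292.4 kips.
a = T/(0.85 f'_c b) = 292.4/(0.85 × 4.1 × 13.5) = 6.21 in.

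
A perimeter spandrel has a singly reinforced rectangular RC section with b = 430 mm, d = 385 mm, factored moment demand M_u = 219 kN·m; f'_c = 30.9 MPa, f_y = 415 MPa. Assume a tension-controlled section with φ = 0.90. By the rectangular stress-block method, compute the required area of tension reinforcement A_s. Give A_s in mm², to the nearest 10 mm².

M_n = M_u/φ = 219/0.90 = 243.333 kN·m.
With M_n = 0.85 f'_c a b (d − a/2), solve the quadratic for a:
a = d − √(d² − 2M_n/(0.85 f'_c b)) = 385 − √(385² − 2 × 243.333×10⁶/(0.85 × 30.9 × 430)) = 60.76 mm.
A_s = 0.85 f'_c a b / f_y = 0.85 × 30.9 × 60.76 × 430 / 415 = 1653.5 mm².

A_s ≈ 1650 mm²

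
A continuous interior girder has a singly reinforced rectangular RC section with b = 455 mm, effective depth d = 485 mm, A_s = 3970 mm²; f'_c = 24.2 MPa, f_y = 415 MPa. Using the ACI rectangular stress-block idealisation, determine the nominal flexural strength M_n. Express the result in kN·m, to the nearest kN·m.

M_n ≈ 654 kN·m

T = A_s f_y = 3970 × 415 = 1647550 N = 1647.55 kN.
From C = T: a = T/(0.85 f'_c b) = 1647550/(0.85 × 24.2 × 455) = 176.03 mm.
M_n = T(d − a/2) = 1647.55 kN × (485 − 88.015) mm = 654.05 kN·m.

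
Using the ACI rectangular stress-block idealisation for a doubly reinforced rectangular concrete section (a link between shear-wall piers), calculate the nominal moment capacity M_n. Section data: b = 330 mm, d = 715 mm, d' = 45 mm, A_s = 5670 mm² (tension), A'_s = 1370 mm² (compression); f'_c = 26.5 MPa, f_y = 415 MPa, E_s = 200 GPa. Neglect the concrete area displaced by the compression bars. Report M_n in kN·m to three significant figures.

M_n ≈ 1440 kN·m

Assume both tension and compression steel yield.
Net tension couple steel: A_s − A'_s = 4300 mm².
a = (A_s − A'_s) f_y / (0.85 f'_c b) = 1784500/(0.85 × 26.5 × 330) = 240.07 mm.
c = a/β₁ = 240.07/0.85 = 282.44 mm; ε'_s = 0.003(c − d')/c = 0.0025 ≥ f_y/E_s = 0.0021, so compression steel does yield.
M_n = (A_s − A'_s) f_y (d − a/2) + A'_s f_y (d − d') = [1784500 × (715 − 120.035) + 568550 × (715 − 45)] × 10⁻⁶ = 1061.72 + 380.93 = 1442.65 kN·m.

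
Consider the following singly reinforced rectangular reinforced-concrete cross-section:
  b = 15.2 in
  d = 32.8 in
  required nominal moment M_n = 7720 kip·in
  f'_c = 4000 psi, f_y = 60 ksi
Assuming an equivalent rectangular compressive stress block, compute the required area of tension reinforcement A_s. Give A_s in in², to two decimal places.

A_s ≈ 4.24 in²

From M_n = 0.85 f'_c a b (d − a/2):
a = d − √(d² − 2M_n/(0.85 f'_c b)) = 32.8 − √(32.8² − 2 × 7720/(0.85 × 4 × 15.2)) = 4.924 in.
A_s = 0.85 f'_c a b / f_y = 0.85 × 4 × 4.924 × 15.2 / 60 = 4.241 in².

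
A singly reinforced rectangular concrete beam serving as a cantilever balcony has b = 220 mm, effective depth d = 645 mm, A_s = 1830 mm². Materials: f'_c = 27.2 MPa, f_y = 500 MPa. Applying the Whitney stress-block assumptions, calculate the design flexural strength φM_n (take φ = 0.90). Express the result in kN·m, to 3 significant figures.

φM_n ≈ 457 kN·m

T = A_s f_y = 1830 × 500 = 915000 N = 915 kN.
From C = T: a = T/(0.85 f'_c b) = 915000/(0.85 × 27.2 × 220) = 179.89 mm.
M_n = T(d − a/2) = 915 kN × (645 − 89.945) mm = 507.88 kN·m.
φM_n = 0.90 × 507.88 = 457.09 kN·m.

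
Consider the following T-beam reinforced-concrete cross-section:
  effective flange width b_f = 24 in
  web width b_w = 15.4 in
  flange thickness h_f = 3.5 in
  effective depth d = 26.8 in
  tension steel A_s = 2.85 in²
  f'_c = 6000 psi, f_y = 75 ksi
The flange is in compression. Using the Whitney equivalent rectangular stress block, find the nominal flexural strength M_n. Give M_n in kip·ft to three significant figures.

M_n ≈ 462 kip·ft

Tension: T = A_s f_y = 2.85 × 75 = 213.75 kips.
Try a within the flange: a = T/(0.85 f'_c b_f) = 213.75/(0.85 × 6 × 24) = 1.746 in.
Since a = 1.746 ≤ h_f = 3.5 in, the stress block lies entirely in the flange; analyse as a rectangular beam of width b_f.
M_n = T(d − a/2) = 213.75 × (26.8 − 0.873) = 5541.9 kip·in.
M_n = 5541.9/12 = 461.83 kip·ft.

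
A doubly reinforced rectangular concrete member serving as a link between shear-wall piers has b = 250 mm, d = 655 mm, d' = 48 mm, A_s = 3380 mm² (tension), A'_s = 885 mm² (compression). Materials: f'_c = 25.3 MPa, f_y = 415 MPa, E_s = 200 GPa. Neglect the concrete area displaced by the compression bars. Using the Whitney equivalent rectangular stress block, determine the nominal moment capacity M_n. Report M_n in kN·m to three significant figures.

Assume both tension and compression steel yield.
Net tension couple steel: A_s − A'_s = 2495 mm².
a = (A_s − A'_s) f_y / (0.85 f'_c b) = 1035425/(0.85 × 25.3 × 250) = 192.59 mm.
c = a/β₁ = 192.59/0.85 = 226.58 mm; ε'_s = 0.003(c − d')/c = 0.0024 ≥ f_y/E_s = 0.0021, so compression steel does yield.
M_n = (A_s − A'_s) f_y (d − a/2) + A'_s f_y (d − d') = [1035425 × (655 − 96.295) + 367275 × (655 − 48)] × 10⁻⁶ = 578.50 + 222.94 = 801.44 kN·m.

M_n ≈ 801 kN·m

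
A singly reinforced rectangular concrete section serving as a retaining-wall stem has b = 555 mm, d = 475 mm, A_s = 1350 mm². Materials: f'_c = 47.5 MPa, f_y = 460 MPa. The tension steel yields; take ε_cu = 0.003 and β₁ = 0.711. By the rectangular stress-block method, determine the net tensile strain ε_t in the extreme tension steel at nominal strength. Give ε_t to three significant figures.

a = A_s f_y/(0.85 f'_c b) = 27.71 mm.
β₁ = 0.711, so c = a/β₁ = 27.71/0.711 = 38.97 mm.
From the linear strain diagram with ε_cu = 0.003: ε_t = 0.003 (d − c)/c = 0.003 × (475 − 38.97)/38.97 = 0.0336.
Since ε_t ≥ 0.005, the section is tension-controlled.

ε_t ≈ 0.0336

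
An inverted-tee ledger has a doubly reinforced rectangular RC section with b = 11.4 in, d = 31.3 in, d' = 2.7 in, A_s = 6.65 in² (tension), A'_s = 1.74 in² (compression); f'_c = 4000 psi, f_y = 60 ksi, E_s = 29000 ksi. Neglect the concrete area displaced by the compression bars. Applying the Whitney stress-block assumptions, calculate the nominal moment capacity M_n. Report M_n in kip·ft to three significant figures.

M_n ≈ 924 kip·ft

Assume both steels yield.
a = (A_s − A'_s) f_y/(0.85 f'_c b) = (6.65 − 1.74) × 60/(0.85 × 4 × 11.4) = 7.601 in.
c = a/β₁ = 7.601/0.85 = 8.942 in; ε'_s = 0.003(c − d')/c = 0.0021 ≥ ε_y = 0.0021, so the compression steel yields.
M_n = (A_s − A'_s) f_y (d − a/2) + A'_s f_y (d − d') = 294.6 × (31.3 − 3.8005) + 104.4 × (31.3 − 2.7) = 8101.4 + 2985.8 = 11087.2 kip·in = 11087.2/12 = 923.93 kip·ft.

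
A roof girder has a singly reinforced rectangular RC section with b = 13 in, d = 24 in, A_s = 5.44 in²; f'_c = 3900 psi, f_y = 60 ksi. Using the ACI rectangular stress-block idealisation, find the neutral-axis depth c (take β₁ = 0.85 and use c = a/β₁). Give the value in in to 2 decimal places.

c ≈ 8.91 in

T = A_s f_y = 5.44 × 60 = 326.4 kips.
a = T/(0.85 f'_c b) = 326.4/(0.85 × 3.9 × 13) = 7.5740 in.
With β₁ = 0.85, c = a/β₁ = 7.5740/0.85 = 8.91 in.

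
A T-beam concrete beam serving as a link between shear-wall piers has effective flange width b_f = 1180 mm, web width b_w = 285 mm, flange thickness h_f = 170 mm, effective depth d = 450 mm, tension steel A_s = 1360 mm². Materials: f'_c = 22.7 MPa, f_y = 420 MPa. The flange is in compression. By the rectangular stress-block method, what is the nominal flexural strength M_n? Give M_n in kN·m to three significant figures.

M_n ≈ 250 kN·m

Tension: T = A_s f_y = 1360 × 420 = 571200 N.
Try a within the flange: a = T/(0.85 f'_c b_f) = 571200/(0.85 × 22.7 × 1180) = 25.09 mm.
Since a = 25.09 ≤ h_f = 170 mm, the stress block lies entirely in the flange; analyse as a rectangular beam of width b_f.
M_n = T(d − a/2) = 571200 × (450 − 12.545) = 249.87 × 10⁶ N·mm.
M_n = 249.87 kN·m.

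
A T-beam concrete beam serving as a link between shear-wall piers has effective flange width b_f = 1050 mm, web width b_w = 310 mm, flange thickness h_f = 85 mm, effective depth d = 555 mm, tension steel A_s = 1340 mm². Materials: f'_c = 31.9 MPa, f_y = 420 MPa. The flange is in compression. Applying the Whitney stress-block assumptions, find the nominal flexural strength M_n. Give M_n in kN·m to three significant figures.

Tension: T = A_s f_y = 1340 × 420 = 562800 N.
Try a within the flange: a = T/(0.85 f'_c b_f) = 562800/(0.85 × 31.9 × 1050) = 19.77 mm.
Since a = 19.77 ≤ h_f = 85 mm, the stress block lies entirely in the flange; analyse as a rectangular beam of width b_f.
M_n = T(d − a/2) = 562800 × (555 − 9.885) = 306.79 × 10⁶ N·mm.
M_n = 306.79 kN·m.

M_n ≈ 307 kN·m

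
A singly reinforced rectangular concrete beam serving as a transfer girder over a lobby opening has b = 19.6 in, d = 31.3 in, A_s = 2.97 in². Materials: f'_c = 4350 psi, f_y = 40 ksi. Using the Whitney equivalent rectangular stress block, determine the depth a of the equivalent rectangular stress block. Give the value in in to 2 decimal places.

a ≈ 1.64 in

T = A_s f_y = 2.97 × 40 = 118.8 kips.
a = T/(0.85 f'_c b) = 118.8/(0.85 × 4.35 × 19.6) = 1.64 in.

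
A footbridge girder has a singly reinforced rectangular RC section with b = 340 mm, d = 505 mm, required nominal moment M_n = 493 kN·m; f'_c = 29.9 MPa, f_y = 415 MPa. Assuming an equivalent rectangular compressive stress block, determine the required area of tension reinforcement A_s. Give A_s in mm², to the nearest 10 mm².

A_s ≈ 2700 mm²

With M_n = 0.85 f'_c a b (d − a/2), solve the quadratic for a:
a = d − √(d² − 2M_n/(0.85 f'_c b)) = 505 − √(505² − 2 × 493×10⁶/(0.85 × 29.9 × 340)) = 129.61 mm.
A_s = 0.85 f'_c a b / f_y = 0.85 × 29.9 × 129.61 × 340 / 415 = 2698.7 mm².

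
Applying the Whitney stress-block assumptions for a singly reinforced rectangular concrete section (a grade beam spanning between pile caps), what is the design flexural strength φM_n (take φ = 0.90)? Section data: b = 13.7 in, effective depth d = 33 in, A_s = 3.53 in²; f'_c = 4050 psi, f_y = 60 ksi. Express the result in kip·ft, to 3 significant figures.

φM_n ≈ 489 kip·ft

T = A_s f_y = 3.53 × 60 = 211.8 kips.
a = T/(0.85 f'_c b) = 211.8/(0.85 × 4.05 × 13.7) = 4.491 in.
M_n = T(d − a/2) = 211.8 × (33 − 2.2455) = 6513.8 kip·in = 6513.8/12 = 542.82 kip·ft.
φM_n = 0.90 × 542.82 = 488.54 kip·ft.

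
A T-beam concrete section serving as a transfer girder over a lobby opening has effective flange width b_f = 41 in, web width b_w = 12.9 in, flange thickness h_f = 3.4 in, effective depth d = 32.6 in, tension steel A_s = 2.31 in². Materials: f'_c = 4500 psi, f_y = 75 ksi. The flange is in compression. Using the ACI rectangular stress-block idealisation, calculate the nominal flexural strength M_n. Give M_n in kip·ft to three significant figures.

Tension: T = A_s f_y = 2.31 × 75 = 173.25 kips.
Try a within the flange: a = T/(0.85 f'_c b_f) = 173.25/(0.85 × 4.5 × 41) = 1.105 in.
Since a = 1.105 ≤ h_f = 3.4 in, the stress block lies entirely in the flange; analyse as a rectangular beam of width b_f.
M_n = T(d − a/2) = 173.25 × (32.6 − 0.5525) = 5552.2 kip·in.
M_n = 5552.2/12 = 462.68 kip·ft.

M_n ≈ 463 kip·ft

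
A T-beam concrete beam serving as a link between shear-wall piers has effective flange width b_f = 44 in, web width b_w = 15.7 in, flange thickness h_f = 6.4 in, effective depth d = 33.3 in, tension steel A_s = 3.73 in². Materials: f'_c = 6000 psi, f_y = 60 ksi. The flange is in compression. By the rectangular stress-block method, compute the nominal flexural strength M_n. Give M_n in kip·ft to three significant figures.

M_n ≈ 612 kip·ft

Tension: T = A_s f_y = 3.73 × 60 = 223.8 kips.
Try a within the flange: a = T/(0.85 f'_c b_f) = 223.8/(0.85 × 6 × 44) = 0.997 in.
Since a = 0.997 ≤ h_f = 6.4 in, the stress block lies entirely in the flange; analyse as a rectangular beam of width b_f.
M_n = T(d − a/2) = 223.8 × (33.3 − 0.4985) = 7341.0 kip·in.
M_n = 7341.0/12 = 611.75 kip·ft.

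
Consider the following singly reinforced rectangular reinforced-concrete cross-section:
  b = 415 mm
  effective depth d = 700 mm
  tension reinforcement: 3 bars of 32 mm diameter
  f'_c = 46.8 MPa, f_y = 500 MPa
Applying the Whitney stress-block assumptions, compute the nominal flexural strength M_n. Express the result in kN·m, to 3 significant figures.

A_s = 3 × 804 = 2412 mm².
T = A_s f_y = 2412 × 500 = 1206000 N = 1206 kN.
From C = T: a = T/(0.85 f'_c b) = 1206000/(0.85 × 46.8 × 415) = 73.05 mm.
M_n = T(d − a/2) = 1206 kN × (700 − 36.525) mm = 800.15 kN·m.

M_n ≈ 800 kN·m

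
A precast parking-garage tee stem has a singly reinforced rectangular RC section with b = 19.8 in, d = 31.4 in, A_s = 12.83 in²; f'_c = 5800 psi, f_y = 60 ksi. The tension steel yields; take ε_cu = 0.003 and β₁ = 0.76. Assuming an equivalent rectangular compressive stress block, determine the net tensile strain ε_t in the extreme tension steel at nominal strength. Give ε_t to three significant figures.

a = A_s f_y/(0.85 f'_c b) = 7.886 in.
β₁ = 0.76, so c = a/β₁ = 7.886/0.76 = 10.376 in.
From the linear strain diagram with ε_cu = 0.003: ε_t = 0.003 (d − c)/c = 0.003 × (31.4 − 10.376)/10.376 = 0.00608.
Since ε_t ≥ 0.005, the section is tension-controlled.

ε_t ≈ 0.00608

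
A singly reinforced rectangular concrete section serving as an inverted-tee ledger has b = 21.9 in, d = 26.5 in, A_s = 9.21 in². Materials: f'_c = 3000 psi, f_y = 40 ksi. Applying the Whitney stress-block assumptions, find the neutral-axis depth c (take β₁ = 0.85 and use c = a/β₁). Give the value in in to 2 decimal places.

T = A_s f_y = 9.21 × 40 = 368.4 kips.
a = T/(0.85 f'_c b) = 368.4/(0.85 × 3 × 21.9) = 6.5968 in.
With β₁ = 0.85, c = a/β₁ = 6.5968/0.85 = 7.76 in.

c ≈ 7.76 in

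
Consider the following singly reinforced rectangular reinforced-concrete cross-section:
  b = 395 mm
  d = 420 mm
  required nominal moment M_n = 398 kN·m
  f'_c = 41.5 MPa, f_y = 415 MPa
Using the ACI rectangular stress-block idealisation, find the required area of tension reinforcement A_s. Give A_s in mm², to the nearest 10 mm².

With M_n = 0.85 f'_c a b (d − a/2), solve the quadratic for a:
a = d − √(d² − 2M_n/(0.85 f'_c b)) = 420 − √(420² − 2 × 398×10⁶/(0.85 × 41.5 × 395)) = 74.64 mm.
A_s = 0.85 f'_c a b / f_y = 0.85 × 41.5 × 74.64 × 395 / 415 = 2506.0 mm².

A_s ≈ 2510 mm²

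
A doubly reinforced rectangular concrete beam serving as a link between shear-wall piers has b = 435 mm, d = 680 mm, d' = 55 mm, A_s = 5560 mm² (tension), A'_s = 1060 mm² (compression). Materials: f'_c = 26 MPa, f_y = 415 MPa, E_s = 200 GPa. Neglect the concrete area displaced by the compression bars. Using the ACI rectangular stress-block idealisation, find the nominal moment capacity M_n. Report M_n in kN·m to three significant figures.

Assume both tension and compression steel yield.
Net tension couple steel: A_s − A'_s = 4500 mm².
a = (A_s − A'_s) f_y / (0.85 f'_c b) = 1867500/(0.85 × 26 × 435) = 194.26 mm.
c = a/β₁ = 194.26/0.85 = 228.54 mm; ε'_s = 0.003(c − d')/c = 0.0023 ≥ f_y/E_s = 0.0021, so compression steel does yield.
M_n = (A_s − A'_s) f_y (d − a/2) + A'_s f_y (d − d') = [1867500 × (680 − 97.13) + 439900 × (680 − 55)] × 10⁻⁶ = 1088.51 + 274.94 = 1363.45 kN·m.

M_n ≈ 1360 kN·m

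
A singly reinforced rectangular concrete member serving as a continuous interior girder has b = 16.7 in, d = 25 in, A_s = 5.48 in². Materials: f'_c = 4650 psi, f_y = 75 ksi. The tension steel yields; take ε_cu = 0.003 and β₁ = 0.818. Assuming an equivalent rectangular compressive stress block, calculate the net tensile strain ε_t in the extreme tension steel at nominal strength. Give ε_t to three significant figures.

ε_t ≈ 0.00685

a = A_s f_y/(0.85 f'_c b) = 6.227 in.
β₁ = 0.818, so c = a/β₁ = 6.227/0.818 = 7.612 in.
From the linear strain diagram with ε_cu = 0.003: ε_t = 0.003 (d − c)/c = 0.003 × (25 − 7.612)/7.612 = 0.00685.
Since ε_t ≥ 0.005, the section is tension-controlled.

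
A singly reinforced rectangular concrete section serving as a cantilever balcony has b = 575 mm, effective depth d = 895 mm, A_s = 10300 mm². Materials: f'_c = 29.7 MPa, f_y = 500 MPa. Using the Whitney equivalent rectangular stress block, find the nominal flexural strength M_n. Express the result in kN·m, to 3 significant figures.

T = A_s f_y = 10300 × 500 = 5150000 N = 5150 kN.
From C = T: a = T/(0.85 f'_c b) = 5150000/(0.85 × 29.7 × 575) = 354.78 mm.
M_n = T(d − a/2) = 5150 kN × (895 − 177.39) mm = 3695.69 kN·m.

M_n ≈ 3700 kN·m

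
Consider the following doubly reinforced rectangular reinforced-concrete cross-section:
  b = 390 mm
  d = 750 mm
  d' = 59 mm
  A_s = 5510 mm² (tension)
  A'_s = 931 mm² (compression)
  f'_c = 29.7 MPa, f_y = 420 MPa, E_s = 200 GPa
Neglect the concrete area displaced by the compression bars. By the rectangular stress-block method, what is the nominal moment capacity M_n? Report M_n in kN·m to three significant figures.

M_n ≈ 1520 kN·m

Assume both tension and compression steel yield.
Net tension couple steel: A_s − A'_s = 4579 mm².
a = (A_s − A'_s) f_y / (0.85 f'_c b) = 1923180/(0.85 × 29.7 × 390) = 195.33 mm.
c = a/β₁ = 195.33/0.838 = 233.09 mm; ε'_s = 0.003(c − d')/c = 0.0022 ≥ f_y/E_s = 0.0021, so compression steel does yield.
M_n = (A_s − A'_s) f_y (d − a/2) + A'_s f_y (d − d') = [1923180 × (750 − 97.665) + 391020 × (750 − 59)] × 10⁻⁶ = 1254.56 + 270.19 = 1524.75 kN·m.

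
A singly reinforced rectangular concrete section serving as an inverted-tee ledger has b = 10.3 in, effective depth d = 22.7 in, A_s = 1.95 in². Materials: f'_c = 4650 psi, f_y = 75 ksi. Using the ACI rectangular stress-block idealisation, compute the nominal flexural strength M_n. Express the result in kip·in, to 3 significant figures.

M_n ≈ 3060 kip·in

T = A_s f_y = 1.95 × 75 = 146.25 kips.
a = T/(0.85 f'_c b) = 146.25/(0.85 × 4.65 × 10.3) = 3.592 in.
M_n = T(d − a/2) = 146.25 × (22.7 − 1.796) = 3057.2 kip·in.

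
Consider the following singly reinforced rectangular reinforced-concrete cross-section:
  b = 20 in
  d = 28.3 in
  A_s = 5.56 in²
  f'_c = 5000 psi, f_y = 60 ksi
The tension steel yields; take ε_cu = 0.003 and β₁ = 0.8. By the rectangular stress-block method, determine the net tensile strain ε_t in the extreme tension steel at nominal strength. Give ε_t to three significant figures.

ε_t ≈ 0.0143

a = A_s f_y/(0.85 f'_c b) = 3.925 in.
β₁ = 0.8, so c = a/β₁ = 3.925/0.8 = 4.906 in.
From the linear strain diagram with ε_cu = 0.003: ε_t = 0.003 (d − c)/c = 0.003 × (28.3 − 4.906)/4.906 = 0.0143.
Since ε_t ≥ 0.005, the section is tension-controlled.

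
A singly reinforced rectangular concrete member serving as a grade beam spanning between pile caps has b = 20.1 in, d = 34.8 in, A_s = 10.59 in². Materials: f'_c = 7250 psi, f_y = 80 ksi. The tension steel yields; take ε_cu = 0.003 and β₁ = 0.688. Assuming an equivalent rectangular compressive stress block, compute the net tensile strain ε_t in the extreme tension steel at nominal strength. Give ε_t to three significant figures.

ε_t ≈ 0.00750

a = A_s f_y/(0.85 f'_c b) = 6.840 in.
β₁ = 0.688, so c = a/β₁ = 6.840/0.688 = 9.942 in.
From the linear strain diagram with ε_cu = 0.003: ε_t = 0.003 (d − c)/c = 0.003 × (34.8 − 9.942)/9.942 = 0.00750.
Since ε_t ≥ 0.005, the section is tension-controlled.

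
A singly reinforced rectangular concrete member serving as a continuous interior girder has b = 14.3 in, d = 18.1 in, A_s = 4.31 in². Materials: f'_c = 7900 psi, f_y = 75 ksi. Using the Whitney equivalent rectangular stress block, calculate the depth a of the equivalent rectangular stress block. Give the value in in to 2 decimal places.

T = A_s f_y = 4.31 × 75 = 323.25 kips.
a = T/(0.85 f'_c b) = 323.25/(0.85 × 7.9 × 14.3) = 3.37 in.

a ≈ 3.37 in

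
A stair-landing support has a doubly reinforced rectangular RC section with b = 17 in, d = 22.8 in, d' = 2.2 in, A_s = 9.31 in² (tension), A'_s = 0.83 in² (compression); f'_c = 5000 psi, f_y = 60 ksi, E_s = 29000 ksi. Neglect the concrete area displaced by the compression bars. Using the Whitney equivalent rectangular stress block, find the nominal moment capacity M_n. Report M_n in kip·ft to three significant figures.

Assume both steels yield.
a = (A_s − A'_s) f_y/(0.85 f'_c b) = (9.31 − 0.83) × 60/(0.85 × 5 × 17) = 7.042 in.
c = a/β₁ = 7.042/0.8 = 8.803 in; ε'_s = 0.003(c − d')/c = 0.0023 ≥ ε_y = 0.0021, so the compression steel yields.
M_n = (A_s − A'_s) f_y (d − a/2) + A'_s f_y (d − d') = 508.8 × (22.8 − 3.521) + 49.8 × (22.8 − 2.2) = 9809.2 + 1025.9 = 10835.1 kip·in = 10835.1/12 = 902.93 kip·ft.

M_n ≈ 903 kip·ft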